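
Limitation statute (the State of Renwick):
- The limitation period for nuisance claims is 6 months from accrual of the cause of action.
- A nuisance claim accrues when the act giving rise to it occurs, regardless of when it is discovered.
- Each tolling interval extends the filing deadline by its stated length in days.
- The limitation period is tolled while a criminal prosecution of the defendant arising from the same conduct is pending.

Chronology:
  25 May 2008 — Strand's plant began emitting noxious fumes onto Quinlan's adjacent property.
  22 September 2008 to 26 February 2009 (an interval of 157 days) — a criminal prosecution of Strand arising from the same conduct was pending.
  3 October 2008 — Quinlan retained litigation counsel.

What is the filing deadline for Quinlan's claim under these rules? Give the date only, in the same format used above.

1 May 2009

The cause of action accrued on 25 May 2008, the date of the act.
The untolled deadline — 6 months after 25 May 2008 — is 25 November 2008.
The period was tolled for 157 days by the pending criminal prosecution (22 September 2008 to 26 February 2009), pushing the deadline to 1 May 2009.
Nothing else in the chronology tolls or restarts the period.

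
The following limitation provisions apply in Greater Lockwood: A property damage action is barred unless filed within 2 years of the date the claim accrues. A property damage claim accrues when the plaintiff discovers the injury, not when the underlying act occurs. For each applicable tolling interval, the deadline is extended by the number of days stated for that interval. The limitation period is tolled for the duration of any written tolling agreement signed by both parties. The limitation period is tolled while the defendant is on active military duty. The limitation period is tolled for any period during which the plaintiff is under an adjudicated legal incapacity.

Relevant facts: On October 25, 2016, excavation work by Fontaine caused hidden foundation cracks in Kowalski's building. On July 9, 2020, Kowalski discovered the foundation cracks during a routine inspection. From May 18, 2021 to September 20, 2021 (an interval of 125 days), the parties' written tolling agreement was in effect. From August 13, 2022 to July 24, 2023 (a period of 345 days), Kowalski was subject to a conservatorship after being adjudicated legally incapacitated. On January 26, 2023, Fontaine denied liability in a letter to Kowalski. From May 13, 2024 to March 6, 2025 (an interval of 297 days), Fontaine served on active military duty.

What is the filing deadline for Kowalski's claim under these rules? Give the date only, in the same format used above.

October 22, 2023

Accrual is tied to discovery, so the period began on July 9, 2020 rather than on October 25, 2016 when the act occurred.
2 years from July 9, 2020 is July 9, 2022.
Because the written tolling agreement ran from May 18, 2021 to September 20, 2021, the deadline is extended by 125 days to November 11, 2022.
Because the plaintiff's legal incapacity ran from August 13, 2022 to July 24, 2023, the deadline is extended by 345 days to October 22, 2023.
The defendant's active military service from May 13, 2024 to March 6, 2025 began after the period had already run on October 22, 2023, so it has no tolling effect.
None of the other events listed affects the running of the period under the stated rules.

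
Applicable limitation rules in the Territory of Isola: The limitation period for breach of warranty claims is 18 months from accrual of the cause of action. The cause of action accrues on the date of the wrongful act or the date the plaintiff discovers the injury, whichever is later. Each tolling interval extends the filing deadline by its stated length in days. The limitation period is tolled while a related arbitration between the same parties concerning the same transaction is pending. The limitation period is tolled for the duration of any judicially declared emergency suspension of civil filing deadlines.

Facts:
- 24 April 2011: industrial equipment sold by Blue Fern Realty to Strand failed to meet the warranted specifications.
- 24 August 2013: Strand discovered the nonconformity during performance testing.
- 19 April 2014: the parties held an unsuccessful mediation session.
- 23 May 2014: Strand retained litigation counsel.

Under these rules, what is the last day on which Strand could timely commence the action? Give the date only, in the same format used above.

24 February 2015

Because discovery on 24 August 2013 post-dates the 24 April 2011 act, accrual under the later-of rule falls on 24 August 2013.
18 months from 24 August 2013 is 24 February 2015.
Nothing else in the chronology tolls or restarts the period.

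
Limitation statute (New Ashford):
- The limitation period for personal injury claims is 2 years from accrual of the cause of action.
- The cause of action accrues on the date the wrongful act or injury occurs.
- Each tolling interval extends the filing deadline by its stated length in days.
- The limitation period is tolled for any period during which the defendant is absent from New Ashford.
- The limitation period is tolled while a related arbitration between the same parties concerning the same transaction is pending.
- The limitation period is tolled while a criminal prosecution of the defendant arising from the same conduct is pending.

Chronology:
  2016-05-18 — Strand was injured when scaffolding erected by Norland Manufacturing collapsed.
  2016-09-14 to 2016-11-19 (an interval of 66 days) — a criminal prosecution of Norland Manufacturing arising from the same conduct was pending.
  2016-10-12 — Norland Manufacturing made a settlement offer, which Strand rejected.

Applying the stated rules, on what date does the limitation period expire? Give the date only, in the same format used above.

The limitation period began to run on 2016-05-18.
Adding the 2 years base period to 2016-05-18 gives a deadline of 2018-05-18, before any tolling.
The period was tolled for 66 days by the pending criminal prosecution (2016-09-14 to 2016-11-19), pushing the deadline to 2018-07-23.
Nothing else in the chronology tolls or restarts the period.

2018-07-23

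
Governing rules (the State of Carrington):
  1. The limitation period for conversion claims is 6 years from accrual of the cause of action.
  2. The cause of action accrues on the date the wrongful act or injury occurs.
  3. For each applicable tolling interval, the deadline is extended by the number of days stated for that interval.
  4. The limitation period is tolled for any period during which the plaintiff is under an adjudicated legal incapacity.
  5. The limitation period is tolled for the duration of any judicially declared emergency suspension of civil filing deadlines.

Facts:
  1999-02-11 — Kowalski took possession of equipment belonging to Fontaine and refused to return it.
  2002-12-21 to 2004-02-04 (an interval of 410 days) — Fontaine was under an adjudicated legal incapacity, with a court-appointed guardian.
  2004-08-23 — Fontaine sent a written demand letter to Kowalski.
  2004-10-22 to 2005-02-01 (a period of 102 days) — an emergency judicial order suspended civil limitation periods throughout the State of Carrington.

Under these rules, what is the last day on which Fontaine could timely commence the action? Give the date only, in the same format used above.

2006-07-08

The cause of action accrued on 1999-02-11, the date of the act.
6 years from 1999-02-11 is 2005-02-11.
Because the plaintiff's legal incapacity ran from 2002-12-21 to 2004-02-04, the deadline is extended by 410 days to 2006-03-28.
The emergency suspension of filing deadlines from 2004-10-22 to 2005-02-01 tolled the period for 102 days, extending the deadline to 2006-07-08.
Nothing else in the chronology tolls or restarts the period.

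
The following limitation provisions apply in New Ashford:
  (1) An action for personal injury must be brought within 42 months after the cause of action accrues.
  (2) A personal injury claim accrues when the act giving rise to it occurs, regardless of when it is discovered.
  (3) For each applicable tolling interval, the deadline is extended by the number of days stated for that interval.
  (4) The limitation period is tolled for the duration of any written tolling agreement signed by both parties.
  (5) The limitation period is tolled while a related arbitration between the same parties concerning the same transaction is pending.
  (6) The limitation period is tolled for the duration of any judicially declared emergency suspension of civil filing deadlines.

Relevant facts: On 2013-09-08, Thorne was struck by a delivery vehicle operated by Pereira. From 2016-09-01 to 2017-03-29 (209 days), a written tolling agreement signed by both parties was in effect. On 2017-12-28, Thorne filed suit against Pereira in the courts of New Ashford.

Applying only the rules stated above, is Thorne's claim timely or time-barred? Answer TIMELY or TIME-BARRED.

TIME-BARRED

The claim accrued on 2013-09-08, when the wrongful act occurred.
The untolled deadline — 42 months after 2013-09-08 — is 2017-03-08.
The written tolling agreement from 2016-09-01 to 2017-03-29 tolled the period for 209 days, extending the deadline to 2017-10-03.
Filing on 2017-12-28 missed the 2017-10-03 deadline — the action is time-barred.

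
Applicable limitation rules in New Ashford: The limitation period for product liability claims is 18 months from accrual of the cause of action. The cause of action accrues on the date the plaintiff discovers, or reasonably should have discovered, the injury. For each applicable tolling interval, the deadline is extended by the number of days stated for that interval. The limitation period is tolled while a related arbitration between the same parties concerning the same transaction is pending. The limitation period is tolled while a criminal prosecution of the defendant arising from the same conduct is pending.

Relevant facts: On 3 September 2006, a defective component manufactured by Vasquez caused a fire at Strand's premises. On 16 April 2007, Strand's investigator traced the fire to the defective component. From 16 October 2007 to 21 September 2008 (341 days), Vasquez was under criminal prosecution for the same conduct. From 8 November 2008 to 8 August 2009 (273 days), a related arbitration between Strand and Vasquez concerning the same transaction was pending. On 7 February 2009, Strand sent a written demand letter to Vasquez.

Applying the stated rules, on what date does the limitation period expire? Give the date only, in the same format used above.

22 June 2010

The claim did not accrue until Strand discovered the injury on 16 April 2007; the 3 September 2006 act date does not start the clock under the stated rule.
The untolled deadline — 18 months after 16 April 2007 — is 16 October 2008.
The period was tolled for 341 days by the pending criminal prosecution (16 October 2007 to 21 September 2008), pushing the deadline to 22 September 2009.
Because the pending related arbitration ran from 8 November 2008 to 8 August 2009, the deadline is extended by 273 days to 22 June 2010.
The other events in the timeline have no effect on the limitation period under the stated rules.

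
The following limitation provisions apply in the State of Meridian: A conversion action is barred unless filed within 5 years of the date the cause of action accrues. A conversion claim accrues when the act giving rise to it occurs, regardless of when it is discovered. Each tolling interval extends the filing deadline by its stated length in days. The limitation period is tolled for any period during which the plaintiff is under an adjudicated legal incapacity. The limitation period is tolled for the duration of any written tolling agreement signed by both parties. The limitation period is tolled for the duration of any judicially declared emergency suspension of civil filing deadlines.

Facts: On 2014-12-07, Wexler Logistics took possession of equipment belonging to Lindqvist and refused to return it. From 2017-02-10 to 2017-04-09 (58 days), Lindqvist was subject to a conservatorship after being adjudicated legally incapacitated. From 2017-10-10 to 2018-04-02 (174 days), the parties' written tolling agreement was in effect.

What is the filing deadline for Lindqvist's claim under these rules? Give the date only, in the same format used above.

2020-07-26

The cause of action accrued on 2014-12-07, the date of the act.
The untolled deadline — 5 years after 2014-12-07 — is 2019-12-07.
The plaintiff's legal incapacity from 2017-02-10 to 2017-04-09 tolled the period for 58 days, extending the deadline to 2020-02-03.
Because the written tolling agreement ran from 2017-10-10 to 2018-04-02, the deadline is extended by 174 days to 2020-07-26.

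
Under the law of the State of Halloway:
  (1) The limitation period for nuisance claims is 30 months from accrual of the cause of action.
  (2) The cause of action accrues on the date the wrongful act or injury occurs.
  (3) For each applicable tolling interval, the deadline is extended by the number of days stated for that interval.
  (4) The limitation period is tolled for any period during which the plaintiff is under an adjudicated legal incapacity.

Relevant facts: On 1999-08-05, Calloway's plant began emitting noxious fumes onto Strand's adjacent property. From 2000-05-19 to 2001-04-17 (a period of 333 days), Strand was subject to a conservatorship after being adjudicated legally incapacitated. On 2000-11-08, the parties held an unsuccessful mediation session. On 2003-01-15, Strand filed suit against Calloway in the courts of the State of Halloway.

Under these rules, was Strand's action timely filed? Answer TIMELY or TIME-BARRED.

TIME-BARRED

The limitation period began to run on 1999-08-05.
The untolled deadline — 30 months after 1999-08-05 — is 2002-02-05.
The period was tolled for 333 days by the plaintiff's legal incapacity (2000-05-19 to 2001-04-17), pushing the deadline to 2003-01-04.
None of the other events listed affects the running of the period under the stated rules.
The 2003-01-15 filing falls after the 2003-01-04 deadline; the claim is time-barred.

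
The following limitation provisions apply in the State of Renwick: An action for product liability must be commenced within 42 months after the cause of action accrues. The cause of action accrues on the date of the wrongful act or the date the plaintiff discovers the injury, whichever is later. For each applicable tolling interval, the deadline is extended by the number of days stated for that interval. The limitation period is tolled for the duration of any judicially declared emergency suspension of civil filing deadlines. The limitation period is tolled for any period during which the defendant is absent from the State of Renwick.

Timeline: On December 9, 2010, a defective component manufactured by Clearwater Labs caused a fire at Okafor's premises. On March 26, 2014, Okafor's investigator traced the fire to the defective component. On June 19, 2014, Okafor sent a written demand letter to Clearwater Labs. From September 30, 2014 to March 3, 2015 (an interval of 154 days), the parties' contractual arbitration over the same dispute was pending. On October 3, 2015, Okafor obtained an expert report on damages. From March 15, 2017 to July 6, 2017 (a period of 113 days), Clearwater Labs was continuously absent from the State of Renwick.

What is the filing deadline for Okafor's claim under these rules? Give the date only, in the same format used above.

Because discovery on March 26, 2014 post-dates the December 9, 2010 act, accrual under the later-of rule falls on March 26, 2014.
42 months from March 26, 2014 is September 26, 2017.
The defendant's absence from the jurisdiction from March 15, 2017 to July 6, 2017 tolled the period for 113 days, extending the deadline to January 17, 2018.
Although a pending arbitration ran from September 30, 2014 to March 3, 2015, the stated rules do not make that a tolling event, so it is disregarded.
The other events in the timeline have no effect on the limitation period under the stated rules.

January 17, 2018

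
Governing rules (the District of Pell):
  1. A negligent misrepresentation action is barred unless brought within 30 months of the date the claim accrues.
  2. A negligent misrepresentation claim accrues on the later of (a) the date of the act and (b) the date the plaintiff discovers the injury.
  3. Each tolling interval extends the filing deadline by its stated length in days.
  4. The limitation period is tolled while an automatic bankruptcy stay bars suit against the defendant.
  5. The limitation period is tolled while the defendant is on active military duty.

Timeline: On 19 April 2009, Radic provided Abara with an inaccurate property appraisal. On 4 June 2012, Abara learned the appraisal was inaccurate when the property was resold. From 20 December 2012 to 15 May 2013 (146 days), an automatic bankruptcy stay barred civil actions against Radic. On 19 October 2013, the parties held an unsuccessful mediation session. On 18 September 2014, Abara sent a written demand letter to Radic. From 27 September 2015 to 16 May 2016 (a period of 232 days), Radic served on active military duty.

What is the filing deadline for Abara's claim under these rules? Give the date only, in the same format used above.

29 April 2015

The claim accrued on 4 June 2012 — the later of the 19 April 2009 act and the 4 June 2012 discovery.
Adding the 30 months base period to 4 June 2012 gives a deadline of 4 December 2014, before any tolling.
The period was tolled for 146 days by the automatic bankruptcy stay (20 December 2012 to 15 May 2013), pushing the deadline to 29 April 2015.
The defendant's active military service starting 27 September 2015 came too late — the period had run on 29 April 2015 — and so does not extend the deadline.
None of the other events listed affects the running of the period under the stated rules.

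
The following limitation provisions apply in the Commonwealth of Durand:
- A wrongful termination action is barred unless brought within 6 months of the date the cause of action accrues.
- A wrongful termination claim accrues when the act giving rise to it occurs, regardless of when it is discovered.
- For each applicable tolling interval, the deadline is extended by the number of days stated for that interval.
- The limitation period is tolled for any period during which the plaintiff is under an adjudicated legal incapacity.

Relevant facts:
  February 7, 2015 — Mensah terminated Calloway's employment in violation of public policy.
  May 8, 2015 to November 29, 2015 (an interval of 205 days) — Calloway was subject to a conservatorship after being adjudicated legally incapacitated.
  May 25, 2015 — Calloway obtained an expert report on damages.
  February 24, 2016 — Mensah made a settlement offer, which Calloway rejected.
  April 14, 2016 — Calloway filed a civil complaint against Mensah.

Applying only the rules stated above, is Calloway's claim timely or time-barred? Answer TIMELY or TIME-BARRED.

The limitation period began to run on February 7, 2015.
6 months from February 7, 2015 is August 7, 2015.
The plaintiff's legal incapacity from May 8, 2015 to November 29, 2015 tolled the period for 205 days, extending the deadline to February 28, 2016.
None of the other events listed affects the running of the period under the stated rules.
Filing on April 14, 2016 missed the February 28, 2016 deadline — the action is time-barred.

TIME-BARRED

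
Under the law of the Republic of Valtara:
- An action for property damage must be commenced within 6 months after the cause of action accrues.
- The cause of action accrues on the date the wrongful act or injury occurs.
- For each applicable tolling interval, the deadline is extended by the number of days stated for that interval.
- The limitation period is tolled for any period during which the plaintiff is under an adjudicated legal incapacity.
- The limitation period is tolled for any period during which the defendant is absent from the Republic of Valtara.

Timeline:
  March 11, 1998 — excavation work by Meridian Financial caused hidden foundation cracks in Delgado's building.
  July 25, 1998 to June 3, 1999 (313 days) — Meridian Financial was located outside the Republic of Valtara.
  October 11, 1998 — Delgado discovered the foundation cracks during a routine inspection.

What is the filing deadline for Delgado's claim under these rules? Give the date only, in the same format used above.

July 21, 1999

The claim accrued on March 11, 1998, when the wrongful act occurred; under the stated occurrence rule the October 11, 1998 discovery does not delay accrual.
The untolled deadline — 6 months after March 11, 1998 — is September 11, 1998.
Because the defendant's absence from the jurisdiction ran from July 25, 1998 to June 3, 1999, the deadline is extended by 313 days to July 21, 1999.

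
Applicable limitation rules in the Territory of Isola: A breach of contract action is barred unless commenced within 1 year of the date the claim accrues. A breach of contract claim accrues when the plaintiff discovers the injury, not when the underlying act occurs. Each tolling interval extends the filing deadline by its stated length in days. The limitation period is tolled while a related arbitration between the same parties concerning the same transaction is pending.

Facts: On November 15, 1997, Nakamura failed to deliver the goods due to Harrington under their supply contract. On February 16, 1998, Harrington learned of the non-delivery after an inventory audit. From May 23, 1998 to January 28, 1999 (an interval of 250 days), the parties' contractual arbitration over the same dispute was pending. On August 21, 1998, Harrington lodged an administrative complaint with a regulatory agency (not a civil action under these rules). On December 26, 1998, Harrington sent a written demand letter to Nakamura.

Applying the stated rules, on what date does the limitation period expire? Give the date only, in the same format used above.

The claim did not accrue until Harrington discovered the injury on February 16, 1998; the November 15, 1997 act date does not start the clock under the stated rule.
The untolled deadline — 1 year after February 16, 1998 — is February 16, 1999.
Because the pending related arbitration ran from May 23, 1998 to January 28, 1999, the deadline is extended by 250 days to October 24, 1999.
None of the other events listed affects the running of the period under the stated rules.

October 24, 1999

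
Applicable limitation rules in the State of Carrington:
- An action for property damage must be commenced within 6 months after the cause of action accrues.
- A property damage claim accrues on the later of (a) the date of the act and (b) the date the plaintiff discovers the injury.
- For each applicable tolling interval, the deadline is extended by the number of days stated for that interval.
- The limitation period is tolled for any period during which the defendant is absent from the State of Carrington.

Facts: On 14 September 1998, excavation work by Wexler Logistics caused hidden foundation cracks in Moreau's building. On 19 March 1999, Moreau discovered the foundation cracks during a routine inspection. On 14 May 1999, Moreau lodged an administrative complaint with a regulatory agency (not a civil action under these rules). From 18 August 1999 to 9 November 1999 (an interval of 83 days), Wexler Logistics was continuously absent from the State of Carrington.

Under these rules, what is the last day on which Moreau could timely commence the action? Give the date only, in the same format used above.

11 December 1999

The claim accrued on 19 March 1999 — the later of the 14 September 1998 act and the 19 March 1999 discovery.
6 months from 19 March 1999 is 19 September 1999.
The defendant's absence from the jurisdiction from 18 August 1999 to 9 November 1999 tolled the period for 83 days, extending the deadline to 11 December 1999.
None of the other events listed affects the running of the period under the stated rules.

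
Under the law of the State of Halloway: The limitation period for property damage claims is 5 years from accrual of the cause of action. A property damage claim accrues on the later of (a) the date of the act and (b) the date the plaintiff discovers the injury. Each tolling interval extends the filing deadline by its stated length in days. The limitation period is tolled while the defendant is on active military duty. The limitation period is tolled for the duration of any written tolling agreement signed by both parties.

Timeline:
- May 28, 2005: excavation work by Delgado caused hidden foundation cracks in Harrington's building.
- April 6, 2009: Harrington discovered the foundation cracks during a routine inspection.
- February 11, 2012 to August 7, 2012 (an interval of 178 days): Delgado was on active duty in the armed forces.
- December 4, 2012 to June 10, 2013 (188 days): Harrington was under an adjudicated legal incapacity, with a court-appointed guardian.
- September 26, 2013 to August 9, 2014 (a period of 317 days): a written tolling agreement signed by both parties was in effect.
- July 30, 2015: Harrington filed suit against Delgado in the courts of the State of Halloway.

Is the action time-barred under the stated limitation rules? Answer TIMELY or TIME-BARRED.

TIMELY

Taking the later of the act (May 28, 2005) and discovery (April 6, 2009), the claim accrued on April 6, 2009.
The untolled deadline — 5 years after April 6, 2009 — is April 6, 2014.
Because the defendant's active military service ran from February 11, 2012 to August 7, 2012, the deadline is extended by 178 days to October 1, 2014.
The written tolling agreement from September 26, 2013 to August 9, 2014 tolled the period for 317 days, extending the deadline to August 14, 2015.
The plaintiff's legal incapacity from December 4, 2012 to June 10, 2013 does not toll the period, because no stated rule makes the plaintiff's incapacity a tolling event.
Harrington filed on July 30, 2015, before the August 14, 2015 deadline, so the action is timely.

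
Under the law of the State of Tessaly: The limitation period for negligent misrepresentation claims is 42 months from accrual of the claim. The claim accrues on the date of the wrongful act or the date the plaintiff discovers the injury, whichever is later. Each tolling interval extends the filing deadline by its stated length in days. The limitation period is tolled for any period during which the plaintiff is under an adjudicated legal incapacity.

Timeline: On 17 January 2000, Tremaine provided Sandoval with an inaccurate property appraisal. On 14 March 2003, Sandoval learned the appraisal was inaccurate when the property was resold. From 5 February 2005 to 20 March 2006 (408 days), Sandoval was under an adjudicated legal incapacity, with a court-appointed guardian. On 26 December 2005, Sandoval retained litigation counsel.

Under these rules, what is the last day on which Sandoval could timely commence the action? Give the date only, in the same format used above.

Because discovery on 14 March 2003 post-dates the 17 January 2000 act, accrual under the later-of rule falls on 14 March 2003.
Adding the 42 months base period to 14 March 2003 gives a deadline of 14 September 2006, before any tolling.
The period was tolled for 408 days by the plaintiff's legal incapacity (5 February 2005 to 20 March 2006), pushing the deadline to 27 October 2007.
None of the other events listed affects the running of the period under the stated rules.

27 October 2007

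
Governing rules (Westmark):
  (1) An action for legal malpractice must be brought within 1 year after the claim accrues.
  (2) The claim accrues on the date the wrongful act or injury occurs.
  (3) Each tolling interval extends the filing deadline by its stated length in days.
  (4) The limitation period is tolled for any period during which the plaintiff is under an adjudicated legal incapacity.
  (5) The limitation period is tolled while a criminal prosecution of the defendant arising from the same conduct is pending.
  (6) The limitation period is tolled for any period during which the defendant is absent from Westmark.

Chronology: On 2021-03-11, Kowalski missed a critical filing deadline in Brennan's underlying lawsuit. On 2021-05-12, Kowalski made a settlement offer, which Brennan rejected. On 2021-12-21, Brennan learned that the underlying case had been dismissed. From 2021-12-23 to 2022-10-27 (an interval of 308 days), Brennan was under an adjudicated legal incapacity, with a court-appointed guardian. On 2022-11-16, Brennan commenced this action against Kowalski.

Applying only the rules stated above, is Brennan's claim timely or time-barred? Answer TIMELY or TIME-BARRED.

TIMELY

Because the rule ties accrual to occurrence, the claim accrued on 2021-03-11, not on the 2021-12-21 discovery date.
The untolled deadline — 1 year after 2021-03-11 — is 2022-03-11.
The plaintiff's legal incapacity from 2021-12-23 to 2022-10-27 tolled the period for 308 days, extending the deadline to 2023-01-13.
The other events in the timeline have no effect on the limitation period under the stated rules.
Filing on 2022-11-16 beat the 2023-01-13 deadline — the action is timely.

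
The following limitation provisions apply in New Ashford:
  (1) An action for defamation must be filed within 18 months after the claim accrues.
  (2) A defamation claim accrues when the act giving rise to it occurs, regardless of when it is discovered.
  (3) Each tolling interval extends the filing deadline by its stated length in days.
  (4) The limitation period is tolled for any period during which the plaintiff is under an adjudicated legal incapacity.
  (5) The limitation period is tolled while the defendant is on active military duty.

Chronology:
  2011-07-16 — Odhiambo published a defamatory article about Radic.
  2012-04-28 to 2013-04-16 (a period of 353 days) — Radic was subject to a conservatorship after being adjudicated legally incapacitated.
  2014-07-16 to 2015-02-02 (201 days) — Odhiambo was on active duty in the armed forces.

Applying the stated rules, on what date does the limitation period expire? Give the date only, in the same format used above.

2014-01-04

The claim accrued on 2011-07-16, when the wrongful act occurred.
Adding the 18 months base period to 2011-07-16 gives a deadline of 2013-01-16, before any tolling.
The period was tolled for 353 days by the plaintiff's legal incapacity (2012-04-28 to 2013-04-16), pushing the deadline to 2014-01-04.
The defendant's active military service starting 2014-07-16 came too late — the period had run on 2014-01-04 — and so does not extend the deadline.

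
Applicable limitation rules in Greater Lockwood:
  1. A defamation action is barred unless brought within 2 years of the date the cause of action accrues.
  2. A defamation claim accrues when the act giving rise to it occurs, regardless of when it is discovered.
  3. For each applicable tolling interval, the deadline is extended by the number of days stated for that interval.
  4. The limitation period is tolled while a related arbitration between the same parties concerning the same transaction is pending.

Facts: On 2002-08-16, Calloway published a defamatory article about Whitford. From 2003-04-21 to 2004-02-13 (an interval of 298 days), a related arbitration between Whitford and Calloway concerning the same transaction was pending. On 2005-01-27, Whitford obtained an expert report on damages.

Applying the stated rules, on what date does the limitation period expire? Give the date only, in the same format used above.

The limitation period began to run on 2002-08-16.
2 years from 2002-08-16 is 2004-08-16.
The period was tolled for 298 days by the pending related arbitration (2003-04-21 to 2004-02-13), pushing the deadline to 2005-06-10.
None of the other events listed affects the running of the period under the stated rules.

2005-06-10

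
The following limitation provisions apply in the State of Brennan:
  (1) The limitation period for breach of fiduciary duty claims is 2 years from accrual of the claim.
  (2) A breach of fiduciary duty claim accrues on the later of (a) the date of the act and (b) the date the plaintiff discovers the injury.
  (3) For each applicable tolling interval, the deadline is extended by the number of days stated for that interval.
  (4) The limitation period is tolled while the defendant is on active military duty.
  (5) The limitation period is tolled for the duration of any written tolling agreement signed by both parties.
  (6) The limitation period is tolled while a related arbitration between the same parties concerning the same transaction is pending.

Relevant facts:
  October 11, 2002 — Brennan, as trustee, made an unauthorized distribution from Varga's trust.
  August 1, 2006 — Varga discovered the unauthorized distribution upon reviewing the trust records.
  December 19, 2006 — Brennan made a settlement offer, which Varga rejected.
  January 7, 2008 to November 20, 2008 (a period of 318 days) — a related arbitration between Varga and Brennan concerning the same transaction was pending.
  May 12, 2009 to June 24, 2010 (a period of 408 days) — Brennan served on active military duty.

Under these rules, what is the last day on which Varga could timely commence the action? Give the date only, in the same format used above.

July 28, 2010

Taking the later of the act (October 11, 2002) and discovery (August 1, 2006), the claim accrued on August 1, 2006.
The untolled deadline — 2 years after August 1, 2006 — is August 1, 2008.
Because the pending related arbitration ran from January 7, 2008 to November 20, 2008, the deadline is extended by 318 days to June 15, 2009.
The period was tolled for 408 days by the defendant's active military service (May 12, 2009 to June 24, 2010), pushing the deadline to July 28, 2010.
None of the other events listed affects the running of the period under the stated rules.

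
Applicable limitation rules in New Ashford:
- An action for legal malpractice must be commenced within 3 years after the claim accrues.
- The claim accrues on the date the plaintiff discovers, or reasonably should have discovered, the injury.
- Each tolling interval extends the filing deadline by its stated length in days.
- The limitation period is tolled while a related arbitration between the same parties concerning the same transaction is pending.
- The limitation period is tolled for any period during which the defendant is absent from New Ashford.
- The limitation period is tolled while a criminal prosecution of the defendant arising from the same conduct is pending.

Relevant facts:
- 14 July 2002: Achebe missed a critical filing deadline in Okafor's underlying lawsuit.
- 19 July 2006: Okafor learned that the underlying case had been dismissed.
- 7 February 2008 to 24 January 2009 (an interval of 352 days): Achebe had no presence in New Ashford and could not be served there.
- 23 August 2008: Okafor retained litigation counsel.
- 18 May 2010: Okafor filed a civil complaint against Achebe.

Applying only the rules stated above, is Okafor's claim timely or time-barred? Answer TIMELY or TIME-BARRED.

TIMELY

Accrual is tied to discovery, so the period began on 19 July 2006 rather than on 14 July 2002 when the act occurred.
The untolled deadline — 3 years after 19 July 2006 — is 19 July 2009.
Because the defendant's absence from the jurisdiction ran from 7 February 2008 to 24 January 2009, the deadline is extended by 352 days to 6 July 2010.
The other events in the timeline have no effect on the limitation period under the stated rules.
Filing on 18 May 2010 beat the 6 July 2010 deadline — the action is timely.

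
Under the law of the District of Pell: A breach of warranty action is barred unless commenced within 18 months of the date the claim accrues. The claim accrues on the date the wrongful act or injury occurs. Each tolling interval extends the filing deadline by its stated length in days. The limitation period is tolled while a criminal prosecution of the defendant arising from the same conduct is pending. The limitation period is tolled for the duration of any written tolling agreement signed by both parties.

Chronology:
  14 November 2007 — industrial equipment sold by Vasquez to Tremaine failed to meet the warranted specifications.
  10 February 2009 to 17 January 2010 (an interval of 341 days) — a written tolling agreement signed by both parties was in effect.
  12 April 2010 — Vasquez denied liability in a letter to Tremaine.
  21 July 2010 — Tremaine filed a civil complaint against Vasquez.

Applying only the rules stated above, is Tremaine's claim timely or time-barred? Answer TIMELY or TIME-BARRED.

TIME-BARRED

The claim accrued on 14 November 2007, the date of the act.
18 months from 14 November 2007 is 14 May 2009.
The period was tolled for 341 days by the written tolling agreement (10 February 2009 to 17 January 2010), pushing the deadline to 20 April 2010.
Nothing else in the chronology tolls or restarts the period.
Filing on 21 July 2010 missed the 20 April 2010 deadline — the action is time-barred.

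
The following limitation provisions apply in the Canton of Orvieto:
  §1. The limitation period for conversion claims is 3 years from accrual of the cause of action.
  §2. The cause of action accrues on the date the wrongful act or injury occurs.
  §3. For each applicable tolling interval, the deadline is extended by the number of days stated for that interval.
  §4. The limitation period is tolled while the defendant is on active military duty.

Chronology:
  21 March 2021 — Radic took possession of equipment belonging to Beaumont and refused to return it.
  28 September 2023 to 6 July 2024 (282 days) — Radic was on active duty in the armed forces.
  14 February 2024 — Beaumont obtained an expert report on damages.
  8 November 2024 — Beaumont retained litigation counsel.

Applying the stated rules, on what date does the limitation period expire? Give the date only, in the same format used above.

28 December 2024

The claim accrued on 21 March 2021, when the wrongful act occurred.
3 years from 21 March 2021 is 21 March 2024.
The defendant's active military service from 28 September 2023 to 6 July 2024 tolled the period for 282 days, extending the deadline to 28 December 2024.
The other events in the timeline have no effect on the limitation period under the stated rules.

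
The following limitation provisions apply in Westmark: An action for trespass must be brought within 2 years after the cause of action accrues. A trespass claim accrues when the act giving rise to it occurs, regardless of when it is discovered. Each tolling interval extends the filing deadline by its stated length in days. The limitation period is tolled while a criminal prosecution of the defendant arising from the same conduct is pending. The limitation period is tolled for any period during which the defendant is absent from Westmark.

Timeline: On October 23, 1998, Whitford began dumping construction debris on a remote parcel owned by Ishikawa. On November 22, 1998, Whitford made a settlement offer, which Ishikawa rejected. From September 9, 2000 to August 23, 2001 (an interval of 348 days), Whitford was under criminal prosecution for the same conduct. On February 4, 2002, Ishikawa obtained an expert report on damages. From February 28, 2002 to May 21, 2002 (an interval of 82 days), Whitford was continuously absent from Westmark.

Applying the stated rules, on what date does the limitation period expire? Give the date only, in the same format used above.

October 6, 2001

The cause of action accrued on October 23, 1998, the date of the act.
2 years from October 23, 1998 is October 23, 2000.
Because the pending criminal prosecution ran from September 9, 2000 to August 23, 2001, the deadline is extended by 348 days to October 6, 2001.
The defendant's absence from the jurisdiction from February 28, 2002 to May 21, 2002 began after the period had already run on October 6, 2001, so it has no tolling effect.
Nothing else in the chronology tolls or restarts the period.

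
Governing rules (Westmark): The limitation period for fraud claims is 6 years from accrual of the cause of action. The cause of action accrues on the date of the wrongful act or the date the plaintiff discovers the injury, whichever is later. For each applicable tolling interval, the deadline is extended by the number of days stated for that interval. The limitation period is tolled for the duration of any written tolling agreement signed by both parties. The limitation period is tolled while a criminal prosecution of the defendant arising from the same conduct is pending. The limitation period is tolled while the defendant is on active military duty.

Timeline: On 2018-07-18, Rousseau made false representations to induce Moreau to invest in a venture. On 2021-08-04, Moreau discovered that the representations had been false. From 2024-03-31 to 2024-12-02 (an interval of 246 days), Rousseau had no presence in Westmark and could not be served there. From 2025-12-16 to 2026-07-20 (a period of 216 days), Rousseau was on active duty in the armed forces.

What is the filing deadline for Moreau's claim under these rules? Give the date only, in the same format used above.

The claim accrued on 2021-08-04 — the later of the 2018-07-18 act and the 2021-08-04 discovery.
Adding the 6 years base period to 2021-08-04 gives a deadline of 2027-08-04, before any tolling.
The period was tolled for 216 days by the defendant's active military service (2025-12-16 to 2026-07-20), pushing the deadline to 2028-03-07.
The defendant's absence from the jurisdiction from 2024-03-31 to 2024-12-02 does not toll the period, because no stated rule makes the defendant's absence a tolling event.

2028-03-07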